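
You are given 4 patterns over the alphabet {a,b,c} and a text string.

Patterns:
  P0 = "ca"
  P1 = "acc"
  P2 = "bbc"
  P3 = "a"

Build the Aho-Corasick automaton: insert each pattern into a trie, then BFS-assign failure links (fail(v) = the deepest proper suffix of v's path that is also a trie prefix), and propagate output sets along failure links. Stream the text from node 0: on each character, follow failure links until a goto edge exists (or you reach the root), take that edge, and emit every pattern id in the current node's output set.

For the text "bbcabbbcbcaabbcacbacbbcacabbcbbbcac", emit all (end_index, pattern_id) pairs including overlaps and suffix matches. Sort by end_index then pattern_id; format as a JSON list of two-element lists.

Construct AC machine:
Trie nodes:
  0='ε' goto a→3 b→6 c→1
  1='c' goto a→2
  2='ca' goto ·  [P0 ends]
  3='a' goto c→4  [P3 ends]
  4='ac' goto c→5
  5='acc' goto ·  [P1 ends]
  6='b' goto b→7
  7='bb' goto c→8
  8='bbc' goto ·  [P2 ends]

BFS fail/out derivation:
  n1('c'): parent n0 fail=0; on 'c' 0 → fail=0;  out ∅∪∅=∅
  n3('a'): parent n0 fail=0; on 'a' 0 → fail=0;  out {3}∪∅={3}
  n6('b'): parent n0 fail=0; on 'b' 0 → fail=0;  out ∅∪∅=∅
  n2('ca'): parent n1 fail=0; on 'a' 0 → fail=3;  out {0}∪{3}={0,3}
  n4('ac'): parent n3 fail=0; on 'c' 0 → fail=1;  out ∅∪∅=∅
  n7('bb'): parent n6 fail=0; on 'b' 0 → fail=6;  out ∅∪∅=∅
  n5('acc'): parent n4 fail=1; on 'c' 1→0 → fail=1;  out {1}∪∅={1}
  n8('bbc'): parent n7 fail=6; on 'c' 6→0 → fail=1;  out {2}∪∅={2}

Text stream:
pos 0 'b': at 6
pos 1 'b': at 7
pos 2 'c': at 8  ** P2@[0:2]
pos 3 'a': at 2 (via fail)  ** P0@[2:3],P3@[3:3]
pos 4 'b': at 6 (via fail)
pos 5 'b': at 7
pos 6 'b': at 7 (via fail)
pos 7 'c': at 8  ** P2@[5:7]
pos 8 'b': at 6 (via fail)
pos 9 'c': at 1 (via fail)
pos 10 'a': at 2  ** P0@[9:10],P3@[10:10]
pos 11 'a': at 3 (via fail)  ** P3@[11:11]
pos 12 'b': at 6 (via fail)
pos 13 'b': at 7
pos 14 'c': at 8  ** P2@[12:14]
pos 15 'a': at 2 (via fail)  ** P0@[14:15],P3@[15:15]
pos 16 'c': at 4 (via fail)
pos 17 'b': at 6 (via fail)
pos 18 'a': at 3 (via fail)  ** P3@[18:18]
pos 19 'c': at 4
pos 20 'b': at 6 (via fail)
pos 21 'b': at 7
pos 22 'c': at 8  ** P2@[20:22]
pos 23 'a': at 2 (via fail)  ** P0@[22:23],P3@[23:23]
pos 24 'c': at 4 (via fail)
pos 25 'a': at 2 (via fail)  ** P0@[24:25],P3@[25:25]
pos 26 'b': at 6 (via fail)
pos 27 'b': at 7
pos 28 'c': at 8  ** P2@[26:28]
pos 29 'b': at 6 (via fail)
pos 30 'b': at 7
pos 31 'b': at 7 (via fail)
pos 32 'c': at 8  ** P2@[30:32]
pos 33 'a': at 2 (via fail)  ** P0@[32:33],P3@[33:33]
pos 34 'c': at 4 (via fail)

Result: [[2,2],[3,0],[3,3],[7,2],[10,0],[10,3],[11,3],[14,2],[15,0],[15,3],[18,3],[22,2],[23,0],[23,3],[25,0],[25,3],[28,2],[32,2],[33,0],[33,3]]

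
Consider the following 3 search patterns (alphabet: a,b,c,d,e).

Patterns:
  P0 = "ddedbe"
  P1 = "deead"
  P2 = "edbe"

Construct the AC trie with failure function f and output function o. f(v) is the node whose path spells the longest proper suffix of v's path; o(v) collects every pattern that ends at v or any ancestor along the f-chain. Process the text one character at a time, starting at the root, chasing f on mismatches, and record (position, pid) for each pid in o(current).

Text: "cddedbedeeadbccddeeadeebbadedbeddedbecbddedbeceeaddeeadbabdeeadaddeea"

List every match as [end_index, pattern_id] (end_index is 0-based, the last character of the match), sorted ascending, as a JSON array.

Build:
Trie (insert patterns):
  n0 'ε': d→1 e→11
  n1 'd': d→2 e→7
  n2 'dd': e→3
  n3 'dde': d→4
  n4 'dded': b→5
  n5 'ddedb': e→6
  n6 'ddedbe': ·  [P0 ends]
  n7 'de': e→8
  n8 'dee': a→9
  n9 'deea': d→10
  n10 'deead': ·  [P1 ends]
  n11 'e': d→12
  n12 'ed': b→13
  n13 'edb': e→14
  n14 'edbe': ·  [P2 ends]

Failure links (BFS by depth):
  n1('d'): parent n0 fail=0; on 'd' 0 → fail=0;  out ∅∪∅=∅
  n11('e'): parent n0 fail=0; on 'e' 0 → fail=0;  out ∅∪∅=∅
  n2('dd'): parent n1 fail=0; on 'd' 0 → fail=1;  out ∅∪∅=∅
  n7('de'): parent n1 fail=0; on 'e' 0 → fail=11;  out ∅∪∅=∅
  n12('ed'): parent n11 fail=0; on 'd' 0 → fail=1;  out ∅∪∅=∅
  n3('dde'): parent n2 fail=1; on 'e' 1 → fail=7;  out ∅∪∅=∅
  n8('dee'): parent n7 fail=11; on 'e' 11→0 → fail=11;  out ∅∪∅=∅
  n13('edb'): parent n12 fail=1; on 'b' 1→0 → fail=0;  out ∅∪∅=∅
  n4('dded'): parent n3 fail=7; on 'd' 7→11 → fail=12;  out ∅∪∅=∅
  n9('deea'): parent n8 fail=11; on 'a' 11→0 → fail=0;  out ∅∪∅=∅
  n14('edbe'): parent n13 fail=0; on 'e' 0 → fail=11;  out {2}∪∅={2}
  n5('ddedb'): parent n4 fail=12; on 'b' 12 → fail=13;  out ∅∪∅=∅
  n10('deead'): parent n9 fail=0; on 'd' 0 → fail=1;  out {1}∪∅={1}
  n6('ddedbe'): parent n5 fail=13; on 'e' 13 → fail=14;  out {0}∪{2}={0,2}

Scan:
i=0 'c': node 0→0
i=1 'd': node 0→1
i=2 'd': node 1→2
i=3 'e': node 2→3
i=4 'd': node 3→4
i=5 'b': node 4→5
i=6 'e': node 5→6  → match P0@[1:6],P2@[3:6]
i=7 'd': node 6→12 ·f
i=8 'e': node 12→7 ·f
i=9 'e': node 7→8
i=10 'a': node 8→9
i=11 'd': node 9→10  → match P1@[7:11]
i=12 'b': node 10→0 ·f
i=13 'c': node 0→0
i=14 'c': node 0→0
i=15 'd': node 0→1
i=16 'd': node 1→2
i=17 'e': node 2→3
i=18 'e': node 3→8 ·f
i=19 'a': node 8→9
i=20 'd': node 9→10  → match P1@[16:20]
i=21 'e': node 10→7 ·f
i=22 'e': node 7→8
i=23 'b': node 8→0 ·f
i=24 'b': node 0→0
i=25 'a': node 0→0
i=26 'd': node 0→1
i=27 'e': node 1→7
i=28 'd': node 7→12 ·f
i=29 'b': node 12→13
i=30 'e': node 13→14  → match P2@[27:30]
i=31 'd': node 14→12 ·f
i=32 'd': node 12→2 ·f
i=33 'e': node 2→3
i=34 'd': node 3→4
i=35 'b': node 4→5
i=36 'e': node 5→6  → match P0@[31:36],P2@[33:36]
i=37 'c': node 6→0 ·f
i=38 'b': node 0→0
i=39 'd': node 0→1
i=40 'd': node 1→2
i=41 'e': node 2→3
i=42 'd': node 3→4
i=43 'b': node 4→5
i=44 'e': node 5→6  → match P0@[39:44],P2@[41:44]
i=45 'c': node 6→0 ·f
i=46 'e': node 0→11
i=47 'e': node 11→11 ·f
i=48 'a': node 11→0 ·f
i=49 'd': node 0→1
i=50 'd': node 1→2
i=51 'e': node 2→3
i=52 'e': node 3→8 ·f
i=53 'a': node 8→9
i=54 'd': node 9→10  → match P1@[50:54]
i=55 'b': node 10→0 ·f
i=56 'a': node 0→0
i=57 'b': node 0→0
i=58 'd': node 0→1
i=59 'e': node 1→7
i=60 'e': node 7→8
i=61 'a': node 8→9
i=62 'd': node 9→10  → match P1@[58:62]
i=63 'a': node 10→0 ·f
i=64 'd': node 0→1
i=65 'd': node 1→2
i=66 'e': node 2→3
i=67 'e': node 3→8 ·f
i=68 'a': node 8→9

All matches (sorted): [[6,0],[6,2],[11,1],[20,1],[30,2],[36,0],[36,2],[44,0],[44,2],[54,1],[62,1]]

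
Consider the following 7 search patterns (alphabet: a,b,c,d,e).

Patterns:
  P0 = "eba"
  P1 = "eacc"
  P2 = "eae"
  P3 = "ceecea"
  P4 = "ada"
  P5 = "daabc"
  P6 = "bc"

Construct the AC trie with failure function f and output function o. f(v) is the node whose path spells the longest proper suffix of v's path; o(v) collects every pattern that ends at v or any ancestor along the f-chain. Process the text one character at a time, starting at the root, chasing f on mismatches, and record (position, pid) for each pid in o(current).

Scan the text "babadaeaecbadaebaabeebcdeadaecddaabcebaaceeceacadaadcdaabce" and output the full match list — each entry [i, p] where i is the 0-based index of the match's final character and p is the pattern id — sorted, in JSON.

Build:
Trie nodes:
  0='ε' goto a→14 b→22 c→8 d→17 e→1
  1='e' goto a→4 b→2
  2='eb' goto a→3
  3='eba' goto ·  [P0 ends]
  4='ea' goto c→5 e→7
  5='eac' goto c→6
  6='eacc' goto ·  [P1 ends]
  7='eae' goto ·  [P2 ends]
  8='c' goto e→9
  9='ce' goto e→10
  10='cee' goto c→11
  11='ceec' goto e→12
  12='ceece' goto a→13
  13='ceecea' goto ·  [P3 ends]
  14='a' goto d→15
  15='ad' goto a→16
  16='ada' goto ·  [P4 ends]
  17='d' goto a→18
  18='da' goto a→19
  19='daa' goto b→20
  20='daab' goto c→21
  21='daabc' goto ·  [P5 ends]
  22='b' goto c→23
  23='bc' goto ·  [P6 ends]

BFS fail/out derivation:
  fail(1) 'e': from fail(0)=0 chase 'e': 0 ⇒ 0;  out=∅∪out(0)=∅
  fail(8) 'c': from fail(0)=0 chase 'c': 0 ⇒ 0;  out=∅∪out(0)=∅
  fail(14) 'a': from fail(0)=0 chase 'a': 0 ⇒ 0;  out=∅∪out(0)=∅
  fail(17) 'd': from fail(0)=0 chase 'd': 0 ⇒ 0;  out=∅∪out(0)=∅
  fail(22) 'b': from fail(0)=0 chase 'b': 0 ⇒ 0;  out=∅∪out(0)=∅
  fail(2) 'eb': from fail(1)=0 chase 'b': 0 ⇒ 22;  out=∅∪out(22)=∅
  fail(4) 'ea': from fail(1)=0 chase 'a': 0 ⇒ 14;  out=∅∪out(14)=∅
  fail(9) 'ce': from fail(8)=0 chase 'e': 0 ⇒ 1;  out=∅∪out(1)=∅
  fail(15) 'ad': from fail(14)=0 chase 'd': 0 ⇒ 17;  out=∅∪out(17)=∅
  fail(18) 'da': from fail(17)=0 chase 'a': 0 ⇒ 14;  out=∅∪out(14)=∅
  fail(23) 'bc': from fail(22)=0 chase 'c': 0 ⇒ 8;  out={6}∪out(8)={6}
  fail(3) 'eba': from fail(2)=22 chase 'a': 22→0 ⇒ 14;  out={0}∪out(14)={0}
  fail(5) 'eac': from fail(4)=14 chase 'c': 14→0 ⇒ 8;  out=∅∪out(8)=∅
  fail(7) 'eae': from fail(4)=14 chase 'e': 14→0 ⇒ 1;  out={2}∪out(1)={2}
  fail(10) 'cee': from fail(9)=1 chase 'e': 1→0 ⇒ 1;  out=∅∪out(1)=∅
  fail(16) 'ada': from fail(15)=17 chase 'a': 17 ⇒ 18;  out={4}∪out(18)={4}
  fail(19) 'daa': from fail(18)=14 chase 'a': 14→0 ⇒ 14;  out=∅∪out(14)=∅
  fail(6) 'eacc': from fail(5)=8 chase 'c': 8→0 ⇒ 8;  out={1}∪out(8)={1}
  fail(11) 'ceec': from fail(10)=1 chase 'c': 1→0 ⇒ 8;  out=∅∪out(8)=∅
  fail(20) 'daab': from fail(19)=14 chase 'b': 14→0 ⇒ 22;  out=∅∪out(22)=∅
  fail(12) 'ceece': from fail(11)=8 chase 'e': 8 ⇒ 9;  out=∅∪out(9)=∅
  fail(21) 'daabc': from fail(20)=22 chase 'c': 22 ⇒ 23;  out={5}∪out(23)={5,6}
  fail(13) 'ceecea': from fail(12)=9 chase 'a': 9→1 ⇒ 4;  out={3}∪out(4)={3}

Run:
pos 0 'b': at 22
pos 1 'a': at 14 (fail-walked)
pos 2 'b': at 22 (fail-walked)
pos 3 'a': at 14 (fail-walked)
pos 4 'd': at 15
pos 5 'a': at 16  ** P4@[3:5]
pos 6 'e': at 1 (fail-walked)
pos 7 'a': at 4
pos 8 'e': at 7  ** P2@[6:8]
pos 9 'c': at 8 (fail-walked)
pos 10 'b': at 22 (fail-walked)
pos 11 'a': at 14 (fail-walked)
pos 12 'd': at 15
pos 13 'a': at 16  ** P4@[11:13]
pos 14 'e': at 1 (fail-walked)
pos 15 'b': at 2
pos 16 'a': at 3  ** P0@[14:16]
pos 17 'a': at 14 (fail-walked)
pos 18 'b': at 22 (fail-walked)
pos 19 'e': at 1 (fail-walked)
pos 20 'e': at 1 (fail-walked)
pos 21 'b': at 2
pos 22 'c': at 23 (fail-walked)  ** P6@[21:22]
pos 23 'd': at 17 (fail-walked)
pos 24 'e': at 1 (fail-walked)
pos 25 'a': at 4
pos 26 'd': at 15 (fail-walked)
pos 27 'a': at 16  ** P4@[25:27]
pos 28 'e': at 1 (fail-walked)
pos 29 'c': at 8 (fail-walked)
pos 30 'd': at 17 (fail-walked)
pos 31 'd': at 17 (fail-walked)
pos 32 'a': at 18
pos 33 'a': at 19
pos 34 'b': at 20
pos 35 'c': at 21  ** P5@[31:35],P6@[34:35]
pos 36 'e': at 9 (fail-walked)
pos 37 'b': at 2 (fail-walked)
pos 38 'a': at 3  ** P0@[36:38]
pos 39 'a': at 14 (fail-walked)
pos 40 'c': at 8 (fail-walked)
pos 41 'e': at 9
pos 42 'e': at 10
pos 43 'c': at 11
pos 44 'e': at 12
pos 45 'a': at 13  ** P3@[40:45]
pos 46 'c': at 5 (fail-walked)
pos 47 'a': at 14 (fail-walked)
pos 48 'd': at 15
pos 49 'a': at 16  ** P4@[47:49]
pos 50 'a': at 19 (fail-walked)
pos 51 'd': at 15 (fail-walked)
pos 52 'c': at 8 (fail-walked)
pos 53 'd': at 17 (fail-walked)
pos 54 'a': at 18
pos 55 'a': at 19
pos 56 'b': at 20
pos 57 'c': at 21  ** P5@[53:57],P6@[56:57]
pos 58 'e': at 9 (fail-walked)

All matches (sorted): [[5,4],[8,2],[13,4],[16,0],[22,6],[27,4],[35,5],[35,6],[38,0],[45,3],[49,4],[57,5],[57,6]]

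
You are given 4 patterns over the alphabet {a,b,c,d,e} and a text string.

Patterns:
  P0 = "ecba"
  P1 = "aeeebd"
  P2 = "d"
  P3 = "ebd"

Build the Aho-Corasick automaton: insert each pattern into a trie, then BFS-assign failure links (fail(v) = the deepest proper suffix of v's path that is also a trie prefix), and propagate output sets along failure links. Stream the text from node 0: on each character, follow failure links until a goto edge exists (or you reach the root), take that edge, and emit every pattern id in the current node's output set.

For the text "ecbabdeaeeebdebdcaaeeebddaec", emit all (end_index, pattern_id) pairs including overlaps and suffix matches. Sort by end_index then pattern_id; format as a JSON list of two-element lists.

Build:
Trie nodes:
  n0 'ε': a→5 d→11 e→1
  n1 'e': b→12 c→2
  n2 'ec': b→3
  n3 'ecb': a→4
  n4 'ecba': ·  ←P0
  n5 'a': e→6
  n6 'ae': e→7
  n7 'aee': e→8
  n8 'aeee': b→9
  n9 'aeeeb': d→10
  n10 'aeeebd': ·  ←P1
  n11 'd': ·  ←P2
  n12 'eb': d→13
  n13 'ebd': ·  ←P3

BFS fail/out derivation:
  fail(1) 'e': from fail(0)=0 chase 'e': 0 ⇒ 0;  out=∅∪out(0)=∅
  fail(5) 'a': from fail(0)=0 chase 'a': 0 ⇒ 0;  out=∅∪out(0)=∅
  fail(11) 'd': from fail(0)=0 chase 'd': 0 ⇒ 0;  out={2}∪out(0)={2}
  fail(2) 'ec': from fail(1)=0 chase 'c': 0 ⇒ 0;  out=∅∪out(0)=∅
  fail(6) 'ae': from fail(5)=0 chase 'e': 0 ⇒ 1;  out=∅∪out(1)=∅
  fail(12) 'eb': from fail(1)=0 chase 'b': 0 ⇒ 0;  out=∅∪out(0)=∅
  fail(3) 'ecb': from fail(2)=0 chase 'b': 0 ⇒ 0;  out=∅∪out(0)=∅
  fail(7) 'aee': from fail(6)=1 chase 'e': 1→0 ⇒ 1;  out=∅∪out(1)=∅
  fail(13) 'ebd': from fail(12)=0 chase 'd': 0 ⇒ 11;  out={3}∪out(11)={2,3}
  fail(4) 'ecba': from fail(3)=0 chase 'a': 0 ⇒ 5;  out={0}∪out(5)={0}
  fail(8) 'aeee': from fail(7)=1 chase 'e': 1→0 ⇒ 1;  out=∅∪out(1)=∅
  fail(9) 'aeeeb': from fail(8)=1 chase 'b': 1 ⇒ 12;  out=∅∪out(12)=∅
  fail(10) 'aeeebd': from fail(9)=12 chase 'd': 12 ⇒ 13;  out={1}∪out(13)={1,2,3}

Scan:
i=0 'e': node 0→1
i=1 'c': node 1→2
i=2 'b': node 2→3
i=3 'a': node 3→4  ** P0@[0:3]
i=4 'b': node 4→0 (via fail)
i=5 'd': node 0→11  ** P2@[5:5]
i=6 'e': node 11→1 (via fail)
i=7 'a': node 1→5 (via fail)
i=8 'e': node 5→6
i=9 'e': node 6→7
i=10 'e': node 7→8
i=11 'b': node 8→9
i=12 'd': node 9→10  ** P1@[7:12],P2@[12:12],P3@[10:12]
i=13 'e': node 10→1 (via fail)
i=14 'b': node 1→12
i=15 'd': node 12→13  ** P2@[15:15],P3@[13:15]
i=16 'c': node 13→0 (via fail)
i=17 'a': node 0→5
i=18 'a': node 5→5 (via fail)
i=19 'e': node 5→6
i=20 'e': node 6→7
i=21 'e': node 7→8
i=22 'b': node 8→9
i=23 'd': node 9→10  ** P1@[18:23],P2@[23:23],P3@[21:23]
i=24 'd': node 10→11 (via fail)  ** P2@[24:24]
i=25 'a': node 11→5 (via fail)
i=26 'e': node 5→6
i=27 'c': node 6→2 (via fail)

All matches (sorted): [[3,0],[5,2],[12,1],[12,2],[12,3],[15,2],[15,3],[23,1],[23,2],[23,3],[24,2]]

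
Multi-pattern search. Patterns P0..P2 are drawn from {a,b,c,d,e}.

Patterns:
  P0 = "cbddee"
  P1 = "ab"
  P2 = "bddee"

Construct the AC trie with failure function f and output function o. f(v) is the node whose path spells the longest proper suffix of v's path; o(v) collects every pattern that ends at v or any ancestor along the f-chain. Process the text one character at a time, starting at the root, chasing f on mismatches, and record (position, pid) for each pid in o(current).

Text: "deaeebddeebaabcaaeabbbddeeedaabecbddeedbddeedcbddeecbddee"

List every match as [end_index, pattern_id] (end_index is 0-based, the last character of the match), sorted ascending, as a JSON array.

Build:
Trie nodes:
  0='ε' goto a→7 b→9 c→1
  1='c' goto b→2
  2='cb' goto d→3
  3='cbd' goto d→4
  4='cbdd' goto e→5
  5='cbdde' goto e→6
  6='cbddee' goto ·  [P0 ends]
  7='a' goto b→8
  8='ab' goto ·  [P1 ends]
  9='b' goto d→10
  10='bd' goto d→11
  11='bdd' goto e→12
  12='bdde' goto e→13
  13='bddee' goto ·  [P2 ends]

BFS fail/out derivation:
  n1('c'): parent n0 fail=0; on 'c' 0 → fail=0;  out ∅∪∅=∅
  n7('a'): parent n0 fail=0; on 'a' 0 → fail=0;  out ∅∪∅=∅
  n9('b'): parent n0 fail=0; on 'b' 0 → fail=0;  out ∅∪∅=∅
  n2('cb'): parent n1 fail=0; on 'b' 0 → fail=9;  out ∅∪∅=∅
  n8('ab'): parent n7 fail=0; on 'b' 0 → fail=9;  out {1}∪∅={1}
  n10('bd'): parent n9 fail=0; on 'd' 0 → fail=0;  out ∅∪∅=∅
  n3('cbd'): parent n2 fail=9; on 'd' 9 → fail=10;  out ∅∪∅=∅
  n11('bdd'): parent n10 fail=0; on 'd' 0 → fail=0;  out ∅∪∅=∅
  n4('cbdd'): parent n3 fail=10; on 'd' 10 → fail=11;  out ∅∪∅=∅
  n12('bdde'): parent n11 fail=0; on 'e' 0 → fail=0;  out ∅∪∅=∅
  n5('cbdde'): parent n4 fail=11; on 'e' 11 → fail=12;  out ∅∪∅=∅
  n13('bddee'): parent n12 fail=0; on 'e' 0 → fail=0;  out {2}∪∅={2}
  n6('cbddee'): parent n5 fail=12; on 'e' 12 → fail=13;  out {0}∪{2}={0,2}

Run:
[0] read 'd'  n0⇒n0
[1] read 'e'  n0⇒n0
[2] read 'a'  n0⇒n7
[3] read 'e'  n7⇒n0 ·f
[4] read 'e'  n0⇒n0
[5] read 'b'  n0⇒n9
[6] read 'd'  n9⇒n10
[7] read 'd'  n10⇒n11
[8] read 'e'  n11⇒n12
[9] read 'e'  n12⇒n13  → match P2@[5:9]
[10] read 'b'  n13⇒n9 ·f
[11] read 'a'  n9⇒n7 ·f
[12] read 'a'  n7⇒n7 ·f
[13] read 'b'  n7⇒n8  → match P1@[12:13]
[14] read 'c'  n8⇒n1 ·f
[15] read 'a'  n1⇒n7 ·f
[16] read 'a'  n7⇒n7 ·f
[17] read 'e'  n7⇒n0 ·f
[18] read 'a'  n0⇒n7
[19] read 'b'  n7⇒n8  → match P1@[18:19]
[20] read 'b'  n8⇒n9 ·f
[21] read 'b'  n9⇒n9 ·f
[22] read 'd'  n9⇒n10
[23] read 'd'  n10⇒n11
[24] read 'e'  n11⇒n12
[25] read 'e'  n12⇒n13  → match P2@[21:25]
[26] read 'e'  n13⇒n0 ·f
[27] read 'd'  n0⇒n0
[28] read 'a'  n0⇒n7
[29] read 'a'  n7⇒n7 ·f
[30] read 'b'  n7⇒n8  → match P1@[29:30]
[31] read 'e'  n8⇒n0 ·f
[32] read 'c'  n0⇒n1
[33] read 'b'  n1⇒n2
[34] read 'd'  n2⇒n3
[35] read 'd'  n3⇒n4
[36] read 'e'  n4⇒n5
[37] read 'e'  n5⇒n6  → match P0@[32:37],P2@[33:37]
[38] read 'd'  n6⇒n0 ·f
[39] read 'b'  n0⇒n9
[40] read 'd'  n9⇒n10
[41] read 'd'  n10⇒n11
[42] read 'e'  n11⇒n12
[43] read 'e'  n12⇒n13  → match P2@[39:43]
[44] read 'd'  n13⇒n0 ·f
[45] read 'c'  n0⇒n1
[46] read 'b'  n1⇒n2
[47] read 'd'  n2⇒n3
[48] read 'd'  n3⇒n4
[49] read 'e'  n4⇒n5
[50] read 'e'  n5⇒n6  → match P0@[45:50],P2@[46:50]
[51] read 'c'  n6⇒n1 ·f
[52] read 'b'  n1⇒n2
[53] read 'd'  n2⇒n3
[54] read 'd'  n3⇒n4
[55] read 'e'  n4⇒n5
[56] read 'e'  n5⇒n6  → match P0@[51:56],P2@[52:56]

All matches (sorted): [[9,2],[13,1],[19,1],[25,2],[30,1],[37,0],[37,2],[43,2],[50,0],[50,2],[56,0],[56,2]]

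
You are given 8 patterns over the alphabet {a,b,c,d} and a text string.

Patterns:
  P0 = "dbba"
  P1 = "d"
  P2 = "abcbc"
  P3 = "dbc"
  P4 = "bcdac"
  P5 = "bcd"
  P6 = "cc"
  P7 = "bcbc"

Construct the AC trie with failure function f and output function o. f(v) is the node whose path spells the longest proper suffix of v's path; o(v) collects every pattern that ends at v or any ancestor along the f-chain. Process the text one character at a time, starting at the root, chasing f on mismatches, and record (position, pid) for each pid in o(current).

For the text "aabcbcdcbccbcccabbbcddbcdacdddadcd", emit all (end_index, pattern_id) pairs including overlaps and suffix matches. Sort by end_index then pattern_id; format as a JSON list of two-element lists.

Build automaton:
Trie (insert patterns):
  0='ε' goto a→5 b→11 c→16 d→1
  1='d' goto b→2  [P1 ends]
  2='db' goto b→3 c→10
  3='dbb' goto a→4
  4='dbba' goto ·  [P0 ends]
  5='a' goto b→6
  6='ab' goto c→7
  7='abc' goto b→8
  8='abcb' goto c→9
  9='abcbc' goto ·  [P2 ends]
  10='dbc' goto ·  [P3 ends]
  11='b' goto c→12
  12='bc' goto b→18 d→13
  13='bcd' goto a→14  [P5 ends]
  14='bcda' goto c→15
  15='bcdac' goto ·  [P4 ends]
  16='c' goto c→17
  17='cc' goto ·  [P6 ends]
  18='bcb' goto c→19
  19='bcbc' goto ·  [P7 ends]

BFS fail/out derivation:
  fail(1) 'd': from fail(0)=0 chase 'd': 0 ⇒ 0;  out={1}∪out(0)={1}
  fail(5) 'a': from fail(0)=0 chase 'a': 0 ⇒ 0;  out=∅∪out(0)=∅
  fail(11) 'b': from fail(0)=0 chase 'b': 0 ⇒ 0;  out=∅∪out(0)=∅
  fail(16) 'c': from fail(0)=0 chase 'c': 0 ⇒ 0;  out=∅∪out(0)=∅
  fail(2) 'db': from fail(1)=0 chase 'b': 0 ⇒ 11;  out=∅∪out(11)=∅
  fail(6) 'ab': from fail(5)=0 chase 'b': 0 ⇒ 11;  out=∅∪out(11)=∅
  fail(12) 'bc': from fail(11)=0 chase 'c': 0 ⇒ 16;  out=∅∪out(16)=∅
  fail(17) 'cc': from fail(16)=0 chase 'c': 0 ⇒ 16;  out={6}∪out(16)={6}
  fail(3) 'dbb': from fail(2)=11 chase 'b': 11→0 ⇒ 11;  out=∅∪out(11)=∅
  fail(7) 'abc': from fail(6)=11 chase 'c': 11 ⇒ 12;  out=∅∪out(12)=∅
  fail(10) 'dbc': from fail(2)=11 chase 'c': 11 ⇒ 12;  out={3}∪out(12)={3}
  fail(13) 'bcd': from fail(12)=16 chase 'd': 16→0 ⇒ 1;  out={5}∪out(1)={1,5}
  fail(18) 'bcb': from fail(12)=16 chase 'b': 16→0 ⇒ 11;  out=∅∪out(11)=∅
  fail(4) 'dbba': from fail(3)=11 chase 'a': 11→0 ⇒ 5;  out={0}∪out(5)={0}
  fail(8) 'abcb': from fail(7)=12 chase 'b': 12 ⇒ 18;  out=∅∪out(18)=∅
  fail(14) 'bcda': from fail(13)=1 chase 'a': 1→0 ⇒ 5;  out=∅∪out(5)=∅
  fail(19) 'bcbc': from fail(18)=11 chase 'c': 11 ⇒ 12;  out={7}∪out(12)={7}
  fail(9) 'abcbc': from fail(8)=18 chase 'c': 18 ⇒ 19;  out={2}∪out(19)={2,7}
  fail(15) 'bcdac': from fail(14)=5 chase 'c': 5→0 ⇒ 16;  out={4}∪out(16)={4}

Text stream:
[0] read 'a'  n0⇒n5
[1] read 'a'  n5⇒n5 (fail-walked)
[2] read 'b'  n5⇒n6
[3] read 'c'  n6⇒n7
[4] read 'b'  n7⇒n8
[5] read 'c'  n8⇒n9  emit P2@[1:5],P7@[2:5]
[6] read 'd'  n9⇒n13 (fail-walked)  emit P1@[6:6],P5@[4:6]
[7] read 'c'  n13⇒n16 (fail-walked)
[8] read 'b'  n16⇒n11 (fail-walked)
[9] read 'c'  n11⇒n12
[10] read 'c'  n12⇒n17 (fail-walked)  emit P6@[9:10]
[11] read 'b'  n17⇒n11 (fail-walked)
[12] read 'c'  n11⇒n12
[13] read 'c'  n12⇒n17 (fail-walked)  emit P6@[12:13]
[14] read 'c'  n17⇒n17 (fail-walked)  emit P6@[13:14]
[15] read 'a'  n17⇒n5 (fail-walked)
[16] read 'b'  n5⇒n6
[17] read 'b'  n6⇒n11 (fail-walked)
[18] read 'b'  n11⇒n11 (fail-walked)
[19] read 'c'  n11⇒n12
[20] read 'd'  n12⇒n13  emit P1@[20:20],P5@[18:20]
[21] read 'd'  n13⇒n1 (fail-walked)  emit P1@[21:21]
[22] read 'b'  n1⇒n2
[23] read 'c'  n2⇒n10  emit P3@[21:23]
[24] read 'd'  n10⇒n13 (fail-walked)  emit P1@[24:24],P5@[22:24]
[25] read 'a'  n13⇒n14
[26] read 'c'  n14⇒n15  emit P4@[22:26]
[27] read 'd'  n15⇒n1 (fail-walked)  emit P1@[27:27]
[28] read 'd'  n1⇒n1 (fail-walked)  emit P1@[28:28]
[29] read 'd'  n1⇒n1 (fail-walked)  emit P1@[29:29]
[30] read 'a'  n1⇒n5 (fail-walked)
[31] read 'd'  n5⇒n1 (fail-walked)  emit P1@[31:31]
[32] read 'c'  n1⇒n16 (fail-walked)
[33] read 'd'  n16⇒n1 (fail-walked)  emit P1@[33:33]

Matches: [[5,2],[5,7],[6,1],[6,5],[10,6],[13,6],[14,6],[20,1],[20,5],[21,1],[23,3],[24,1],[24,5],[26,4],[27,1],[28,1],[29,1],[31,1],[33,1]]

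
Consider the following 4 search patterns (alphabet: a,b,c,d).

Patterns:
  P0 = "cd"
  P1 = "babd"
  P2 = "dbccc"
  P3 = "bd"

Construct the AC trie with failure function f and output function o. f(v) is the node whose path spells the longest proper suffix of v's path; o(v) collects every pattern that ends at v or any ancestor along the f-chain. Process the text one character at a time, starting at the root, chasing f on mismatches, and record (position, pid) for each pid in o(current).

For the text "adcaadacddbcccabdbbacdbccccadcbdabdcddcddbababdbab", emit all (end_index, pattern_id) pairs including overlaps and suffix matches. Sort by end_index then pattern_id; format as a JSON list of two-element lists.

Build:
Trie nodes:
  0='ε' goto b→3 c→1 d→7
  1='c' goto d→2
  2='cd' goto ·  ←P0
  3='b' goto a→4 d→12
  4='ba' goto b→5
  5='bab' goto d→6
  6='babd' goto ·  ←P1
  7='d' goto b→8
  8='db' goto c→9
  9='dbc' goto c→10
  10='dbcc' goto c→11
  11='dbccc' goto ·  ←P2
  12='bd' goto ·  ←P3

Failure links (BFS by depth):
  n1('c'): parent n0 fail=0; on 'c' 0 → fail=0;  out ∅∪∅=∅
  n3('b'): parent n0 fail=0; on 'b' 0 → fail=0;  out ∅∪∅=∅
  n7('d'): parent n0 fail=0; on 'd' 0 → fail=0;  out ∅∪∅=∅
  n2('cd'): parent n1 fail=0; on 'd' 0 → fail=7;  out {0}∪∅={0}
  n4('ba'): parent n3 fail=0; on 'a' 0 → fail=0;  out ∅∪∅=∅
  n8('db'): parent n7 fail=0; on 'b' 0 → fail=3;  out ∅∪∅=∅
  n12('bd'): parent n3 fail=0; on 'd' 0 → fail=7;  out {3}∪∅={3}
  n5('bab'): parent n4 fail=0; on 'b' 0 → fail=3;  out ∅∪∅=∅
  n9('dbc'): parent n8 fail=3; on 'c' 3→0 → fail=1;  out ∅∪∅=∅
  n6('babd'): parent n5 fail=3; on 'd' 3 → fail=12;  out {1}∪{3}={1,3}
  n10('dbcc'): parent n9 fail=1; on 'c' 1→0 → fail=1;  out ∅∪∅=∅
  n11('dbccc'): parent n10 fail=1; on 'c' 1→0 → fail=1;  out {2}∪∅={2}

Scan:
i=0 'a': node 0→0
i=1 'd': node 0→7
i=2 'c': node 7→1 ·f
i=3 'a': node 1→0 ·f
i=4 'a': node 0→0
i=5 'd': node 0→7
i=6 'a': node 7→0 ·f
i=7 'c': node 0→1
i=8 'd': node 1→2  emit P0@[7:8]
i=9 'd': node 2→7 ·f
i=10 'b': node 7→8
i=11 'c': node 8→9
i=12 'c': node 9→10
i=13 'c': node 10→11  emit P2@[9:13]
i=14 'a': node 11→0 ·f
i=15 'b': node 0→3
i=16 'd': node 3→12  emit P3@[15:16]
i=17 'b': node 12→8 ·f
i=18 'b': node 8→3 ·f
i=19 'a': node 3→4
i=20 'c': node 4→1 ·f
i=21 'd': node 1→2  emit P0@[20:21]
i=22 'b': node 2→8 ·f
i=23 'c': node 8→9
i=24 'c': node 9→10
i=25 'c': node 10→11  emit P2@[21:25]
i=26 'c': node 11→1 ·f
i=27 'a': node 1→0 ·f
i=28 'd': node 0→7
i=29 'c': node 7→1 ·f
i=30 'b': node 1→3 ·f
i=31 'd': node 3→12  emit P3@[30:31]
i=32 'a': node 12→0 ·f
i=33 'b': node 0→3
i=34 'd': node 3→12  emit P3@[33:34]
i=35 'c': node 12→1 ·f
i=36 'd': node 1→2  emit P0@[35:36]
i=37 'd': node 2→7 ·f
i=38 'c': node 7→1 ·f
i=39 'd': node 1→2  emit P0@[38:39]
i=40 'd': node 2→7 ·f
i=41 'b': node 7→8
i=42 'a': node 8→4 ·f
i=43 'b': node 4→5
i=44 'a': node 5→4 ·f
i=45 'b': node 4→5
i=46 'd': node 5→6  emit P1@[43:46],P3@[45:46]
i=47 'b': node 6→8 ·f
i=48 'a': node 8→4 ·f
i=49 'b': node 4→5

Matches: [[8,0],[13,2],[16,3],[21,0],[25,2],[31,3],[34,3],[36,0],[39,0],[46,1],[46,3]]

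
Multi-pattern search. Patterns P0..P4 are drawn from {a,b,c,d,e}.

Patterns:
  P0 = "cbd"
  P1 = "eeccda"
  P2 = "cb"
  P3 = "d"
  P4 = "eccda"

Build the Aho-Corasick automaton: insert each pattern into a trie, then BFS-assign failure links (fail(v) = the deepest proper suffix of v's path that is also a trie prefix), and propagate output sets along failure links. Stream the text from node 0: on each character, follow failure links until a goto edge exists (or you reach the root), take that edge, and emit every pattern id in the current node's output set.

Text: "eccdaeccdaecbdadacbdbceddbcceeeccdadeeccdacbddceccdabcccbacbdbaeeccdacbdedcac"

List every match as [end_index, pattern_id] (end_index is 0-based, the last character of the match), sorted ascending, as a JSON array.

Build:
Trie (insert patterns):
  0='ε' goto c→1 d→10 e→4
  1='c' goto b→2
  2='cb' goto d→3  ←P2
  3='cbd' goto ·  ←P0
  4='e' goto c→11 e→5
  5='ee' goto c→6
  6='eec' goto c→7
  7='eecc' goto d→8
  8='eeccd' goto a→9
  9='eeccda' goto ·  ←P1
  10='d' goto ·  ←P3
  11='ec' goto c→12
  12='ecc' goto d→13
  13='eccd' goto a→14
  14='eccda' goto ·  ←P4

Failure links (BFS by depth):
  fail(1) 'c': from fail(0)=0 chase 'c': 0 ⇒ 0;  out=∅∪out(0)=∅
  fail(4) 'e': from fail(0)=0 chase 'e': 0 ⇒ 0;  out=∅∪out(0)=∅
  fail(10) 'd': from fail(0)=0 chase 'd': 0 ⇒ 0;  out={3}∪out(0)={3}
  fail(2) 'cb': from fail(1)=0 chase 'b': 0 ⇒ 0;  out={2}∪out(0)={2}
  fail(5) 'ee': from fail(4)=0 chase 'e': 0 ⇒ 4;  out=∅∪out(4)=∅
  fail(11) 'ec': from fail(4)=0 chase 'c': 0 ⇒ 1;  out=∅∪out(1)=∅
  fail(3) 'cbd': from fail(2)=0 chase 'd': 0 ⇒ 10;  out={0}∪out(10)={0,3}
  fail(6) 'eec': from fail(5)=4 chase 'c': 4 ⇒ 11;  out=∅∪out(11)=∅
  fail(12) 'ecc': from fail(11)=1 chase 'c': 1→0 ⇒ 1;  out=∅∪out(1)=∅
  fail(7) 'eecc': from fail(6)=11 chase 'c': 11 ⇒ 12;  out=∅∪out(12)=∅
  fail(13) 'eccd': from fail(12)=1 chase 'd': 1→0 ⇒ 10;  out=∅∪out(10)={3}
  fail(8) 'eeccd': from fail(7)=12 chase 'd': 12 ⇒ 13;  out=∅∪out(13)={3}
  fail(14) 'eccda': from fail(13)=10 chase 'a': 10→0 ⇒ 0;  out={4}∪out(0)={4}
  fail(9) 'eeccda': from fail(8)=13 chase 'a': 13 ⇒ 14;  out={1}∪out(14)={1,4}

Scan:
[0] read 'e'  n0⇒n4
[1] read 'c'  n4⇒n11
[2] read 'c'  n11⇒n12
[3] read 'd'  n12⇒n13  emit P3@[3:3]
[4] read 'a'  n13⇒n14  emit P4@[0:4]
[5] read 'e'  n14⇒n4 (via fail)
[6] read 'c'  n4⇒n11
[7] read 'c'  n11⇒n12
[8] read 'd'  n12⇒n13  emit P3@[8:8]
[9] read 'a'  n13⇒n14  emit P4@[5:9]
[10] read 'e'  n14⇒n4 (via fail)
[11] read 'c'  n4⇒n11
[12] read 'b'  n11⇒n2 (via fail)  emit P2@[11:12]
[13] read 'd'  n2⇒n3  emit P0@[11:13],P3@[13:13]
[14] read 'a'  n3⇒n0 (via fail)
[15] read 'd'  n0⇒n10  emit P3@[15:15]
[16] read 'a'  n10⇒n0 (via fail)
[17] read 'c'  n0⇒n1
[18] read 'b'  n1⇒n2  emit P2@[17:18]
[19] read 'd'  n2⇒n3  emit P0@[17:19],P3@[19:19]
[20] read 'b'  n3⇒n0 (via fail)
[21] read 'c'  n0⇒n1
[22] read 'e'  n1⇒n4 (via fail)
[23] read 'd'  n4⇒n10 (via fail)  emit P3@[23:23]
[24] read 'd'  n10⇒n10 (via fail)  emit P3@[24:24]
[25] read 'b'  n10⇒n0 (via fail)
[26] read 'c'  n0⇒n1
[27] read 'c'  n1⇒n1 (via fail)
[28] read 'e'  n1⇒n4 (via fail)
[29] read 'e'  n4⇒n5
[30] read 'e'  n5⇒n5 (via fail)
[31] read 'c'  n5⇒n6
[32] read 'c'  n6⇒n7
[33] read 'd'  n7⇒n8  emit P3@[33:33]
[34] read 'a'  n8⇒n9  emit P1@[29:34],P4@[30:34]
[35] read 'd'  n9⇒n10 (via fail)  emit P3@[35:35]
[36] read 'e'  n10⇒n4 (via fail)
[37] read 'e'  n4⇒n5
[38] read 'c'  n5⇒n6
[39] read 'c'  n6⇒n7
[40] read 'd'  n7⇒n8  emit P3@[40:40]
[41] read 'a'  n8⇒n9  emit P1@[36:41],P4@[37:41]
[42] read 'c'  n9⇒n1 (via fail)
[43] read 'b'  n1⇒n2  emit P2@[42:43]
[44] read 'd'  n2⇒n3  emit P0@[42:44],P3@[44:44]
[45] read 'd'  n3⇒n10 (via fail)  emit P3@[45:45]
[46] read 'c'  n10⇒n1 (via fail)
[47] read 'e'  n1⇒n4 (via fail)
[48] read 'c'  n4⇒n11
[49] read 'c'  n11⇒n12
[50] read 'd'  n12⇒n13  emit P3@[50:50]
[51] read 'a'  n13⇒n14  emit P4@[47:51]
[52] read 'b'  n14⇒n0 (via fail)
[53] read 'c'  n0⇒n1
[54] read 'c'  n1⇒n1 (via fail)
[55] read 'c'  n1⇒n1 (via fail)
[56] read 'b'  n1⇒n2  emit P2@[55:56]
[57] read 'a'  n2⇒n0 (via fail)
[58] read 'c'  n0⇒n1
[59] read 'b'  n1⇒n2  emit P2@[58:59]
[60] read 'd'  n2⇒n3  emit P0@[58:60],P3@[60:60]
[61] read 'b'  n3⇒n0 (via fail)
[62] read 'a'  n0⇒n0
[63] read 'e'  n0⇒n4
[64] read 'e'  n4⇒n5
[65] read 'c'  n5⇒n6
[66] read 'c'  n6⇒n7
[67] read 'd'  n7⇒n8  emit P3@[67:67]
[68] read 'a'  n8⇒n9  emit P1@[63:68],P4@[64:68]
[69] read 'c'  n9⇒n1 (via fail)
[70] read 'b'  n1⇒n2  emit P2@[69:70]
[71] read 'd'  n2⇒n3  emit P0@[69:71],P3@[71:71]
[72] read 'e'  n3⇒n4 (via fail)
[73] read 'd'  n4⇒n10 (via fail)  emit P3@[73:73]
[74] read 'c'  n10⇒n1 (via fail)
[75] read 'a'  n1⇒n0 (via fail)
[76] read 'c'  n0⇒n1

All matches (sorted): [[3,3],[4,4],[8,3],[9,4],[12,2],[13,0],[13,3],[15,3],[18,2],[19,0],[19,3],[23,3],[24,3],[33,3],[34,1],[34,4],[35,3],[40,3],[41,1],[41,4],[43,2],[44,0],[44,3],[45,3],[50,3],[51,4],[56,2],[59,2],[60,0],[60,3],[67,3],[68,1],[68,4],[70,2],[71,0],[71,3],[73,3]]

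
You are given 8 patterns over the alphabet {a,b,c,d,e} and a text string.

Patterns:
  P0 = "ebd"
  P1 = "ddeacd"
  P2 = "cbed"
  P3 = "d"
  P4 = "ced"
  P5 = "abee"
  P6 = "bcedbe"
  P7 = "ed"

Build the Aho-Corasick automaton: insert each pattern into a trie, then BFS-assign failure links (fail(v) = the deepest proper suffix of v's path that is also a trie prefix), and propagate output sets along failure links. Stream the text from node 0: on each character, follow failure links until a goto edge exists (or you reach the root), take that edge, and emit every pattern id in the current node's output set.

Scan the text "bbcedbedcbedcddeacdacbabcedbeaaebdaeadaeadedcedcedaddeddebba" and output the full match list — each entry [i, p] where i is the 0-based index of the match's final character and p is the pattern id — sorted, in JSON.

Construct AC machine:
Trie nodes:
  0='ε' goto a→16 b→20 c→10 d→4 e→1
  1='e' goto b→2 d→26
  2='eb' goto d→3
  3='ebd' goto ·  [P0 ends]
  4='d' goto d→5  [P3 ends]
  5='dd' goto e→6
  6='dde' goto a→7
  7='ddea' goto c→8
  8='ddeac' goto d→9
  9='ddeacd' goto ·  [P1 ends]
  10='c' goto b→11 e→14
  11='cb' goto e→12
  12='cbe' goto d→13
  13='cbed' goto ·  [P2 ends]
  14='ce' goto d→15
  15='ced' goto ·  [P4 ends]
  16='a' goto b→17
  17='ab' goto e→18
  18='abe' goto e→19
  19='abee' goto ·  [P5 ends]
  20='b' goto c→21
  21='bc' goto e→22
  22='bce' goto d→23
  23='bced' goto b→24
  24='bcedb' goto e→25
  25='bcedbe' goto ·  [P6 ends]
  26='ed' goto ·  [P7 ends]

BFS fail/out derivation:
  n1('e'): parent n0 fail=0; on 'e' 0 → fail=0;  out ∅∪∅=∅
  n4('d'): parent n0 fail=0; on 'd' 0 → fail=0;  out {3}∪∅={3}
  n10('c'): parent n0 fail=0; on 'c' 0 → fail=0;  out ∅∪∅=∅
  n16('a'): parent n0 fail=0; on 'a' 0 → fail=0;  out ∅∪∅=∅
  n20('b'): parent n0 fail=0; on 'b' 0 → fail=0;  out ∅∪∅=∅
  n2('eb'): parent n1 fail=0; on 'b' 0 → fail=20;  out ∅∪∅=∅
  n5('dd'): parent n4 fail=0; on 'd' 0 → fail=4;  out ∅∪{3}={3}
  n11('cb'): parent n10 fail=0; on 'b' 0 → fail=20;  out ∅∪∅=∅
  n14('ce'): parent n10 fail=0; on 'e' 0 → fail=1;  out ∅∪∅=∅
  n17('ab'): parent n16 fail=0; on 'b' 0 → fail=20;  out ∅∪∅=∅
  n21('bc'): parent n20 fail=0; on 'c' 0 → fail=10;  out ∅∪∅=∅
  n26('ed'): parent n1 fail=0; on 'd' 0 → fail=4;  out {7}∪{3}={3,7}
  n3('ebd'): parent n2 fail=20; on 'd' 20→0 → fail=4;  out {0}∪{3}={0,3}
  n6('dde'): parent n5 fail=4; on 'e' 4→0 → fail=1;  out ∅∪∅=∅
  n12('cbe'): parent n11 fail=20; on 'e' 20→0 → fail=1;  out ∅∪∅=∅
  n15('ced'): parent n14 fail=1; on 'd' 1 → fail=26;  out {4}∪{3,7}={3,4,7}
  n18('abe'): parent n17 fail=20; on 'e' 20→0 → fail=1;  out ∅∪∅=∅
  n22('bce'): parent n21 fail=10; on 'e' 10 → fail=14;  out ∅∪∅=∅
  n7('ddea'): parent n6 fail=1; on 'a' 1→0 → fail=16;  out ∅∪∅=∅
  n13('cbed'): parent n12 fail=1; on 'd' 1 → fail=26;  out {2}∪{3,7}={2,3,7}
  n19('abee'): parent n18 fail=1; on 'e' 1→0 → fail=1;  out {5}∪∅={5}
  n23('bced'): parent n22 fail=14; on 'd' 14 → fail=15;  out ∅∪{3,4,7}={3,4,7}
  n8('ddeac'): parent n7 fail=16; on 'c' 16→0 → fail=10;  out ∅∪∅=∅
  n24('bcedb'): parent n23 fail=15; on 'b' 15→26→4→0 → fail=20;  out ∅∪∅=∅
  n9('ddeacd'): parent n8 fail=10; on 'd' 10→0 → fail=4;  out {1}∪{3}={1,3}
  n25('bcedbe'): parent n24 fail=20; on 'e' 20→0 → fail=1;  out {6}∪∅={6}

Text stream:
[0] read 'b'  n0⇒n20
[1] read 'b'  n20⇒n20 ·f
[2] read 'c'  n20⇒n21
[3] read 'e'  n21⇒n22
[4] read 'd'  n22⇒n23  → match P3@[4:4],P4@[2:4],P7@[3:4]
[5] read 'b'  n23⇒n24
[6] read 'e'  n24⇒n25  → match P6@[1:6]
[7] read 'd'  n25⇒n26 ·f  → match P3@[7:7],P7@[6:7]
[8] read 'c'  n26⇒n10 ·f
[9] read 'b'  n10⇒n11
[10] read 'e'  n11⇒n12
[11] read 'd'  n12⇒n13  → match P2@[8:11],P3@[11:11],P7@[10:11]
[12] read 'c'  n13⇒n10 ·f
[13] read 'd'  n10⇒n4 ·f  → match P3@[13:13]
[14] read 'd'  n4⇒n5  → match P3@[14:14]
[15] read 'e'  n5⇒n6
[16] read 'a'  n6⇒n7
[17] read 'c'  n7⇒n8
[18] read 'd'  n8⇒n9  → match P1@[13:18],P3@[18:18]
[19] read 'a'  n9⇒n16 ·f
[20] read 'c'  n16⇒n10 ·f
[21] read 'b'  n10⇒n11
[22] read 'a'  n11⇒n16 ·f
[23] read 'b'  n16⇒n17
[24] read 'c'  n17⇒n21 ·f
[25] read 'e'  n21⇒n22
[26] read 'd'  n22⇒n23  → match P3@[26:26],P4@[24:26],P7@[25:26]
[27] read 'b'  n23⇒n24
[28] read 'e'  n24⇒n25  → match P6@[23:28]
[29] read 'a'  n25⇒n16 ·f
[30] read 'a'  n16⇒n16 ·f
[31] read 'e'  n16⇒n1 ·f
[32] read 'b'  n1⇒n2
[33] read 'd'  n2⇒n3  → match P0@[31:33],P3@[33:33]
[34] read 'a'  n3⇒n16 ·f
[35] read 'e'  n16⇒n1 ·f
[36] read 'a'  n1⇒n16 ·f
[37] read 'd'  n16⇒n4 ·f  → match P3@[37:37]
[38] read 'a'  n4⇒n16 ·f
[39] read 'e'  n16⇒n1 ·f
[40] read 'a'  n1⇒n16 ·f
[41] read 'd'  n16⇒n4 ·f  → match P3@[41:41]
[42] read 'e'  n4⇒n1 ·f
[43] read 'd'  n1⇒n26  → match P3@[43:43],P7@[42:43]
[44] read 'c'  n26⇒n10 ·f
[45] read 'e'  n10⇒n14
[46] read 'd'  n14⇒n15  → match P3@[46:46],P4@[44:46],P7@[45:46]
[47] read 'c'  n15⇒n10 ·f
[48] read 'e'  n10⇒n14
[49] read 'd'  n14⇒n15  → match P3@[49:49],P4@[47:49],P7@[48:49]
[50] read 'a'  n15⇒n16 ·f
[51] read 'd'  n16⇒n4 ·f  → match P3@[51:51]
[52] read 'd'  n4⇒n5  → match P3@[52:52]
[53] read 'e'  n5⇒n6
[54] read 'd'  n6⇒n26 ·f  → match P3@[54:54],P7@[53:54]
[55] read 'd'  n26⇒n5 ·f  → match P3@[55:55]
[56] read 'e'  n5⇒n6
[57] read 'b'  n6⇒n2 ·f
[58] read 'b'  n2⇒n20 ·f
[59] read 'a'  n20⇒n16 ·f

Matches: [[4,3],[4,4],[4,7],[6,6],[7,3],[7,7],[11,2],[11,3],[11,7],[13,3],[14,3],[18,1],[18,3],[26,3],[26,4],[26,7],[28,6],[33,0],[33,3],[37,3],[41,3],[43,3],[43,7],[46,3],[46,4],[46,7],[49,3],[49,4],[49,7],[51,3],[52,3],[54,3],[54,7],[55,3]]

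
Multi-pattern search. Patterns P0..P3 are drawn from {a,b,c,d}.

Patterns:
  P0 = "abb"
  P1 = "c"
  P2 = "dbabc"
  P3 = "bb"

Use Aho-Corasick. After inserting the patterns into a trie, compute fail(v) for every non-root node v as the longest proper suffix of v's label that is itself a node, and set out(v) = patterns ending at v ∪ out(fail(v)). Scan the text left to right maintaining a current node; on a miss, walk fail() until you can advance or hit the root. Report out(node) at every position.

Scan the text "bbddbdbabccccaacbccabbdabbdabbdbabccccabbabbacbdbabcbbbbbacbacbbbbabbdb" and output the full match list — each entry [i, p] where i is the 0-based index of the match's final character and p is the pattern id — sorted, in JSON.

Construct AC machine:
Trie nodes:
  n0 'ε': a→1 b→10 c→4 d→5
  n1 'a': b→2
  n2 'ab': b→3
  n3 'abb': ·  [P0 ends]
  n4 'c': ·  [P1 ends]
  n5 'd': b→6
  n6 'db': a→7
  n7 'dba': b→8
  n8 'dbab': c→9
  n9 'dbabc': ·  [P2 ends]
  n10 'b': b→11
  n11 'bb': ·  [P3 ends]

Failure links (BFS by depth):
  n1('a'): parent n0 fail=0; on 'a' 0 → fail=0;  out ∅∪∅=∅
  n4('c'): parent n0 fail=0; on 'c' 0 → fail=0;  out {1}∪∅={1}
  n5('d'): parent n0 fail=0; on 'd' 0 → fail=0;  out ∅∪∅=∅
  n10('b'): parent n0 fail=0; on 'b' 0 → fail=0;  out ∅∪∅=∅
  n2('ab'): parent n1 fail=0; on 'b' 0 → fail=10;  out ∅∪∅=∅
  n6('db'): parent n5 fail=0; on 'b' 0 → fail=10;  out ∅∪∅=∅
  n11('bb'): parent n10 fail=0; on 'b' 0 → fail=10;  out {3}∪∅={3}
  n3('abb'): parent n2 fail=10; on 'b' 10 → fail=11;  out {0}∪{3}={0,3}
  n7('dba'): parent n6 fail=10; on 'a' 10→0 → fail=1;  out ∅∪∅=∅
  n8('dbab'): parent n7 fail=1; on 'b' 1 → fail=2;  out ∅∪∅=∅
  n9('dbabc'): parent n8 fail=2; on 'c' 2→10→0 → fail=4;  out {2}∪{1}={1,2}

Scan:
i=0 'b': node 0→10
i=1 'b': node 10→11  ** P3@[0:1]
i=2 'd': node 11→5 (via fail)
i=3 'd': node 5→5 (via fail)
i=4 'b': node 5→6
i=5 'd': node 6→5 (via fail)
i=6 'b': node 5→6
i=7 'a': node 6→7
i=8 'b': node 7→8
i=9 'c': node 8→9  ** P1@[9:9],P2@[5:9]
i=10 'c': node 9→4 (via fail)  ** P1@[10:10]
i=11 'c': node 4→4 (via fail)  ** P1@[11:11]
i=12 'c': node 4→4 (via fail)  ** P1@[12:12]
i=13 'a': node 4→1 (via fail)
i=14 'a': node 1→1 (via fail)
i=15 'c': node 1→4 (via fail)  ** P1@[15:15]
i=16 'b': node 4→10 (via fail)
i=17 'c': node 10→4 (via fail)  ** P1@[17:17]
i=18 'c': node 4→4 (via fail)  ** P1@[18:18]
i=19 'a': node 4→1 (via fail)
i=20 'b': node 1→2
i=21 'b': node 2→3  ** P0@[19:21],P3@[20:21]
i=22 'd': node 3→5 (via fail)
i=23 'a': node 5→1 (via fail)
i=24 'b': node 1→2
i=25 'b': node 2→3  ** P0@[23:25],P3@[24:25]
i=26 'd': node 3→5 (via fail)
i=27 'a': node 5→1 (via fail)
i=28 'b': node 1→2
i=29 'b': node 2→3  ** P0@[27:29],P3@[28:29]
i=30 'd': node 3→5 (via fail)
i=31 'b': node 5→6
i=32 'a': node 6→7
i=33 'b': node 7→8
i=34 'c': node 8→9  ** P1@[34:34],P2@[30:34]
i=35 'c': node 9→4 (via fail)  ** P1@[35:35]
i=36 'c': node 4→4 (via fail)  ** P1@[36:36]
i=37 'c': node 4→4 (via fail)  ** P1@[37:37]
i=38 'a': node 4→1 (via fail)
i=39 'b': node 1→2
i=40 'b': node 2→3  ** P0@[38:40],P3@[39:40]
i=41 'a': node 3→1 (via fail)
i=42 'b': node 1→2
i=43 'b': node 2→3  ** P0@[41:43],P3@[42:43]
i=44 'a': node 3→1 (via fail)
i=45 'c': node 1→4 (via fail)  ** P1@[45:45]
i=46 'b': node 4→10 (via fail)
i=47 'd': node 10→5 (via fail)
i=48 'b': node 5→6
i=49 'a': node 6→7
i=50 'b': node 7→8
i=51 'c': node 8→9  ** P1@[51:51],P2@[47:51]
i=52 'b': node 9→10 (via fail)
i=53 'b': node 10→11  ** P3@[52:53]
i=54 'b': node 11→11 (via fail)  ** P3@[53:54]
i=55 'b': node 11→11 (via fail)  ** P3@[54:55]
i=56 'b': node 11→11 (via fail)  ** P3@[55:56]
i=57 'a': node 11→1 (via fail)
i=58 'c': node 1→4 (via fail)  ** P1@[58:58]
i=59 'b': node 4→10 (via fail)
i=60 'a': node 10→1 (via fail)
i=61 'c': node 1→4 (via fail)  ** P1@[61:61]
i=62 'b': node 4→10 (via fail)
i=63 'b': node 10→11  ** P3@[62:63]
i=64 'b': node 11→11 (via fail)  ** P3@[63:64]
i=65 'b': node 11→11 (via fail)  ** P3@[64:65]
i=66 'a': node 11→1 (via fail)
i=67 'b': node 1→2
i=68 'b': node 2→3  ** P0@[66:68],P3@[67:68]
i=69 'd': node 3→5 (via fail)
i=70 'b': node 5→6

Matches: [[1,3],[9,1],[9,2],[10,1],[11,1],[12,1],[15,1],[17,1],[18,1],[21,0],[21,3],[25,0],[25,3],[29,0],[29,3],[34,1],[34,2],[35,1],[36,1],[37,1],[40,0],[40,3],[43,0],[43,3],[45,1],[51,1],[51,2],[53,3],[54,3],[55,3],[56,3],[58,1],[61,1],[63,3],[64,3],[65,3],[68,0],[68,3]]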